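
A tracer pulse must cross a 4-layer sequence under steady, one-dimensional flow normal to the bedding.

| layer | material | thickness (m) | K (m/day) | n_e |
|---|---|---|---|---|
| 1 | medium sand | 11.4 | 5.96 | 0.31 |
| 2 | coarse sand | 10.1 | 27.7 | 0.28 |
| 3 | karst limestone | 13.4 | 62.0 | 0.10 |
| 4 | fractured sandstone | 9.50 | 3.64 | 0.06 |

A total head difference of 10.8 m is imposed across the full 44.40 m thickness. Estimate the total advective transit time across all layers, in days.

With flow normal to the layers, continuity requires the same specific discharge q through every layer.
Σ(b_i/K_i) = 11.4/5.96 + 10.1/27.7 + 13.4/62.0 + 9.50/3.64 = 5.103 d.
q = Δh / Σ(b_i/K_i) = 10.8 / 5.103 = 2.116 m/day.
In each layer the seepage velocity is v_i = q/n_i, so the layer transit time is t_i = b_i·n_i / q:
  layer 1 (medium sand): t_1 = 11.4 × 0.31 / 2.116 = 1.670 d
  layer 2 (coarse sand): t_2 = 10.1 × 0.28 / 2.116 = 1.336 d
  layer 3 (karst limestone): t_3 = 13.4 × 0.10 / 2.116 = 0.6332 d
  layer 4 (fractured sandstone): t_4 = 9.50 × 0.06 / 2.116 = 0.2693 d
Total t = Σ t_i = 3.909 days.

3.91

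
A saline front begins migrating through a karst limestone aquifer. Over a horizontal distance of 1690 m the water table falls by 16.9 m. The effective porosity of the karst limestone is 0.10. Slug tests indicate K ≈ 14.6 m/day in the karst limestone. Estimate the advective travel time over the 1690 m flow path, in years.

Hydraulic gradient i = Δh / L = 16.9 / 1690 = 0.01000.
Darcy flux q = K · i = 14.60 × 0.01000 = 0.1460 m/day.
Seepage velocity v = q / n_e = 0.1460 / 0.10 = 1.460 m/day.
Travel time t = L / v = 1690 / 1.460 = 1158 days = 3.169 years.

3.17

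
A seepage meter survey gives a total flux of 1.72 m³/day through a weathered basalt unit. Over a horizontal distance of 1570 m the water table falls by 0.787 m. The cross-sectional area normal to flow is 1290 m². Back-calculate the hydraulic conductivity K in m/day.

Hydraulic gradient i = Δh / L = 0.787 / 1570 = 0.0005013.
From Q = K·A·i, K = Q / (A·i) = 1.72 / (1290 × 0.0005013) = 2.660 m/day.

2.66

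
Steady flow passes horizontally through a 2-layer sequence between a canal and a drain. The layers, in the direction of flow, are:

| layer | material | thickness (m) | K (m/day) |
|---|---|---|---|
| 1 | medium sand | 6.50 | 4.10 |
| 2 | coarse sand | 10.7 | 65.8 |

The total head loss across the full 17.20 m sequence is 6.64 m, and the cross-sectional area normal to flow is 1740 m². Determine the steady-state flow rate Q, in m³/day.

Flow is perpendicular to layering, so the layers act in series and the equivalent K is the thickness-weighted harmonic mean.
Total thickness L = 6.50 + 10.7 = 17.20 m.
Σ(b_i/K_i) = 6.50/4.10 + 10.7/65.8 = 1.748 d.
K_eq = L / Σ(b_i/K_i) = 17.20 / 1.748 = 9.840 m/day.
Q = K_eq · A · (Δh/L) = 9.840 × 1740 × (6.64/17.20) = 6610 m³/day.

6610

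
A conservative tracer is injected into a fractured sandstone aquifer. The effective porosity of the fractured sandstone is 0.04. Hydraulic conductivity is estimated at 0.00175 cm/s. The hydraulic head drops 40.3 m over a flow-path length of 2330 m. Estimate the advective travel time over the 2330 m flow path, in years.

Convert K: 0.00175 cm/s × 864 = 1.512 m/day.
Hydraulic gradient i = Δh / L = 40.3 / 2330 = 0.01730.
Darcy flux q = K · i = 1.512 × 0.01730 = 0.02615 m/day.
Seepage velocity v = q / n_e = 0.02615 / 0.04 = 0.6538 m/day.
Travel time t = L / v = 2330 / 0.6538 = 3564 days = 9.757 years.

9.76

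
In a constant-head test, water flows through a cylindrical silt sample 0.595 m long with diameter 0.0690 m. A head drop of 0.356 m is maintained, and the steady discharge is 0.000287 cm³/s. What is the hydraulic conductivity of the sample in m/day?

0.0111

Cross-sectional area A = π·(d/2)² = π × (0.0690/2)² = 0.003739 m².
Convert discharge: 0.000287 cm³/s = 2.870e-10 m³/s.
Darcy's law rearranged: K = Q·L / (A·Δh) = 2.870e-10 × 0.595 / (0.003739 × 0.356) = 1.283e-07 m/s = 0.01108 m/day.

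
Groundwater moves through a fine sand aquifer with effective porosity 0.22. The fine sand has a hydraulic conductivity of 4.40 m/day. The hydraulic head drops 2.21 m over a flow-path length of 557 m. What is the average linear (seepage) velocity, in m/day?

0.0794

Hydraulic gradient i = Δh / L = 2.21 / 557 = 0.003968.
Darcy flux q = K · i = 4.400 × 0.003968 = 0.01746 m/day.
Seepage velocity v = q / n_e = 0.01746 / 0.22 = 0.07935 m/day.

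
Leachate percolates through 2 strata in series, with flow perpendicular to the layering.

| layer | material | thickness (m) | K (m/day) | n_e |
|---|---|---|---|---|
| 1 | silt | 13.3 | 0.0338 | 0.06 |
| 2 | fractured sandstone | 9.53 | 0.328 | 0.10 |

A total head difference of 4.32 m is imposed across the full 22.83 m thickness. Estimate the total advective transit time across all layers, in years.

0.469

With flow normal to the layers, continuity requires the same specific discharge q through every layer.
Σ(b_i/K_i) = 13.3/0.0338 + 9.53/0.328 = 422.5 d.
q = Δh / Σ(b_i/K_i) = 4.32 / 422.5 = 0.01022 m/day.
In each layer the seepage velocity is v_i = q/n_i, so the layer transit time is t_i = b_i·n_i / q:
  layer 1 (silt): t_1 = 13.3 × 0.06 / 0.01022 = 78.05 d
  layer 2 (fractured sandstone): t_2 = 9.53 × 0.10 / 0.01022 = 93.21 d
Total t = Σ t_i = 171.3 days = 0.4689 years.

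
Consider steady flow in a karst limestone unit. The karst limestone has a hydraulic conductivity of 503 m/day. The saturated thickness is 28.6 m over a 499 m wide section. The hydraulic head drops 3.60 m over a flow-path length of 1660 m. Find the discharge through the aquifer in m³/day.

15600

Cross-sectional area A = 499 × 28.6 = 14271 m².
Hydraulic gradient i = Δh / L = 3.60 / 1660 = 0.002169.
Darcy's law: Q = K · A · i = 503.0 × 14271 × 0.002169 = 15568 m³/day.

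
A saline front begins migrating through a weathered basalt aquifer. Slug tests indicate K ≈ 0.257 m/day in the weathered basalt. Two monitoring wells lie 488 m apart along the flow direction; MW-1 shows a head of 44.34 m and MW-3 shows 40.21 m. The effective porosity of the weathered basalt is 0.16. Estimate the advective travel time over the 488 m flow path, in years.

98.3

Hydraulic gradient i = (44.34 − 40.21) / 488 = 4.13 / 488 = 0.008463.
Darcy flux q = K · i = 0.2570 × 0.008463 = 0.002175 m/day.
Seepage velocity v = q / n_e = 0.002175 / 0.16 = 0.01359 m/day.
Travel time t = L / v = 488 / 0.01359 = 35899 days = 98.28 years.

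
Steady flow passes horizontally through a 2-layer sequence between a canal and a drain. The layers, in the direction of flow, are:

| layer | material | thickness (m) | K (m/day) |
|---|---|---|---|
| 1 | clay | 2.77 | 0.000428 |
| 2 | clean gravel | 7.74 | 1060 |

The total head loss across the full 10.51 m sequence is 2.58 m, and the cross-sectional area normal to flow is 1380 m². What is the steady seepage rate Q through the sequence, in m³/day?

Flow is perpendicular to layering, so the layers act in series and the equivalent K is the thickness-weighted harmonic mean.
Total thickness L = 2.77 + 7.74 = 10.51 m.
Σ(b_i/K_i) = 2.77/0.000428 + 7.74/1060 = 6472 d.
K_eq = L / Σ(b_i/K_i) = 10.51 / 6472 = 0.001624 m/day.
Q = K_eq · A · (Δh/L) = 0.001624 × 1380 × (2.58/10.51) = 0.5501 m³/day.

0.550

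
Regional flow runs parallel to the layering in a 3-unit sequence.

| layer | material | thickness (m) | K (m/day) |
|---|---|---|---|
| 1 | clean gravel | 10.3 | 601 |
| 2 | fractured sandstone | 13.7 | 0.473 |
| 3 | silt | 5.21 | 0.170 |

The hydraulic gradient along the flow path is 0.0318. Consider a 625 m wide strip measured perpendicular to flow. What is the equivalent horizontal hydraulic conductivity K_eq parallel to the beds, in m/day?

212

Flow is parallel to layering, so each bed carries its own Darcy discharge and the transmissivities add.
Σ(K_i·b_i) = 601×10.3 + 0.473×13.7 + 0.170×5.21 = 6198 m²/day.
Total thickness b = 29.21 m, so K_eq = Σ(K_i·b_i)/b = 212.2 m/day.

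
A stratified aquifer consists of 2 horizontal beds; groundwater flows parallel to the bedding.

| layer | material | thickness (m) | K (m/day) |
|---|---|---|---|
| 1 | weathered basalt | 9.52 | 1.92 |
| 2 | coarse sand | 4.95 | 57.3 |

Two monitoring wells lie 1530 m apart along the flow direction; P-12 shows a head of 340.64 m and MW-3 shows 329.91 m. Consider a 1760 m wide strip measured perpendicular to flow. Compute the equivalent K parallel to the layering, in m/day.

Flow is parallel to layering, so each bed carries its own Darcy discharge and the transmissivities add.
Σ(K_i·b_i) = 1.92×9.52 + 57.3×4.95 = 301.9 m²/day.
Total thickness b = 14.47 m, so K_eq = Σ(K_i·b_i)/b = 20.86 m/day.

20.9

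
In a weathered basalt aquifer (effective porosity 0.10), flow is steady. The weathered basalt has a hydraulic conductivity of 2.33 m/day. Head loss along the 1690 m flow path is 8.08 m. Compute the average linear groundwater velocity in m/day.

Hydraulic gradient i = Δh / L = 8.08 / 1690 = 0.004781.
Darcy flux q = K · i = 2.330 × 0.004781 = 0.01114 m/day.
Seepage velocity v = q / n_e = 0.01114 / 0.10 = 0.1114 m/day.

0.111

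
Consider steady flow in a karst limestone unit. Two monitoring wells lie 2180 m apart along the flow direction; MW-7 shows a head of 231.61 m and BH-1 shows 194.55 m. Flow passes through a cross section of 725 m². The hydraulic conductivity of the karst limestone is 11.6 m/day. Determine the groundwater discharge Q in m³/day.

143

Hydraulic gradient i = (231.61 − 194.55) / 2180 = 37.06 / 2180 = 0.01700.
Darcy's law: Q = K · A · i = 11.60 × 725.0 × 0.01700 = 143.0 m³/day.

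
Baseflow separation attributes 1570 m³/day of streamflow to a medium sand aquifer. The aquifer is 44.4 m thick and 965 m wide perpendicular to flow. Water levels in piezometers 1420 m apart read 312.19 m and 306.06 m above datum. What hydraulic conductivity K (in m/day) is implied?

Cross-sectional area A = 965 × 44.4 = 42846 m².
Hydraulic gradient i = (312.19 − 306.06) / 1420 = 6.13 / 1420 = 0.004317.
From Q = K·A·i, K = Q / (A·i) = 1570 / (42846 × 0.004317) = 8.488 m/day.

8.49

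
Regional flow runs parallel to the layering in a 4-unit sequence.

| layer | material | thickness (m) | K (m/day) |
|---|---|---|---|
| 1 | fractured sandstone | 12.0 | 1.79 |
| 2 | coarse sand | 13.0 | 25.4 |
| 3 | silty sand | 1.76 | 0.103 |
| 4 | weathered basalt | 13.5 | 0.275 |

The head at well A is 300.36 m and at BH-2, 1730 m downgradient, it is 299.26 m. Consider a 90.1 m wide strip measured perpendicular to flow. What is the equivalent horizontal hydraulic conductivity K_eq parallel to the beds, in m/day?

Flow is parallel to layering, so each bed carries its own Darcy discharge and the transmissivities add.
Σ(K_i·b_i) = 1.79×12.0 + 25.4×13.0 + 0.103×1.76 + 0.275×13.5 = 355.6 m²/day.
Total thickness b = 40.26 m, so K_eq = Σ(K_i·b_i)/b = 8.832 m/day.

8.83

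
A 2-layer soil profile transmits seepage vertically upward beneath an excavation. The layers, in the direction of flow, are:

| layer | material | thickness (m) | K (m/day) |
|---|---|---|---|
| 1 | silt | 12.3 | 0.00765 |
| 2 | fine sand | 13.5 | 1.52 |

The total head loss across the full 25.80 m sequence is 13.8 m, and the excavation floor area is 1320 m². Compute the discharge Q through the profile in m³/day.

11.3

Flow is perpendicular to layering, so the layers act in series and the equivalent K is the thickness-weighted harmonic mean.
Total thickness L = 12.3 + 13.5 = 25.80 m.
Σ(b_i/K_i) = 12.3/0.00765 + 13.5/1.52 = 1617 d.
K_eq = L / Σ(b_i/K_i) = 25.80 / 1617 = 0.01596 m/day.
Q = K_eq · A · (Δh/L) = 0.01596 × 1320 × (13.8/25.80) = 11.27 m³/day.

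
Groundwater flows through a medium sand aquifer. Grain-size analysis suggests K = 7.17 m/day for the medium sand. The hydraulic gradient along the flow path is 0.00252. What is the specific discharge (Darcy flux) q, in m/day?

Hydraulic gradient i = 0.00252.
Specific discharge q = K · i = 7.170 × 0.002520 = 0.01807 m/day.

0.0181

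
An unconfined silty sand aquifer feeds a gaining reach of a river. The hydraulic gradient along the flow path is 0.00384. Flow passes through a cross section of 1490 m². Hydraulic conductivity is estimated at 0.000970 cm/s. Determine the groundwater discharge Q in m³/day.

4.80

Convert K: 0.000970 cm/s × 864 = 0.8381 m/day.
Hydraulic gradient i = 0.00384.
Darcy's law: Q = K · A · i = 0.8381 × 1490 × 0.003840 = 4.795 m³/day.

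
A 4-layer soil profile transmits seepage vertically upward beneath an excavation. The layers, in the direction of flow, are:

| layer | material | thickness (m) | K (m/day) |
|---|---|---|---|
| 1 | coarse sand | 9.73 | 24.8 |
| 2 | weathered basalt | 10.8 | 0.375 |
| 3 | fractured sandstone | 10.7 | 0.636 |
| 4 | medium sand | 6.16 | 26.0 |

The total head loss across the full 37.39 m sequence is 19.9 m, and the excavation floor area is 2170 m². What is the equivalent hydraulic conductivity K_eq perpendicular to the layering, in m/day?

Flow is perpendicular to layering, so the layers act in series and the equivalent K is the thickness-weighted harmonic mean.
Total thickness L = 9.73 + 10.8 + 10.7 + 6.16 = 37.39 m.
Σ(b_i/K_i) = 9.73/24.8 + 10.8/0.375 + 10.7/0.636 + 6.16/26.0 = 46.25 d.
K_eq = L / Σ(b_i/K_i) = 37.39 / 46.25 = 0.8084 m/day.

0.808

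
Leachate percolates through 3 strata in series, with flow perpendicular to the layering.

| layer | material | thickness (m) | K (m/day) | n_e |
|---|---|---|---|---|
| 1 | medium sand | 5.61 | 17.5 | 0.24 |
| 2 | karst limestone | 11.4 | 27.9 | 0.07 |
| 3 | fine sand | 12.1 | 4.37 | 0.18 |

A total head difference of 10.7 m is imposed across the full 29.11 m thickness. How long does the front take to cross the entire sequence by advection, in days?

With flow normal to the layers, continuity requires the same specific discharge q through every layer.
Σ(b_i/K_i) = 5.61/17.5 + 11.4/27.9 + 12.1/4.37 = 3.498 d.
q = Δh / Σ(b_i/K_i) = 10.7 / 3.498 = 3.059 m/day.
In each layer the seepage velocity is v_i = q/n_i, so the layer transit time is t_i = b_i·n_i / q:
  layer 1 (medium sand): t_1 = 5.61 × 0.24 / 3.059 = 0.4402 d
  layer 2 (karst limestone): t_2 = 11.4 × 0.07 / 3.059 = 0.2609 d
  layer 3 (fine sand): t_3 = 12.1 × 0.18 / 3.059 = 0.7120 d
Total t = Σ t_i = 1.413 days.

1.41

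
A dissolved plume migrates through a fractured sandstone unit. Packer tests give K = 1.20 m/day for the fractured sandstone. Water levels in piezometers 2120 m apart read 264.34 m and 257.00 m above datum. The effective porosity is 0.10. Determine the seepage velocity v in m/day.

0.0415

Hydraulic gradient i = (264.34 − 257.00) / 2120 = 7.34 / 2120 = 0.003462.
Darcy flux q = K · i = 1.200 × 0.003462 = 0.004155 m/day.
Seepage velocity v = q / n_e = 0.004155 / 0.10 = 0.04155 m/day.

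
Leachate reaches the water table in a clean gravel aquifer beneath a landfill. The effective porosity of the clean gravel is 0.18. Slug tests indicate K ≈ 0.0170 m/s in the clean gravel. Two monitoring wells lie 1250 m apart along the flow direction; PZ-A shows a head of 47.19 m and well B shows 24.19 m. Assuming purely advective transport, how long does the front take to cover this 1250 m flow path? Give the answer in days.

Convert K: 0.0170 m/s × 86400 = 1469 m/day.
Hydraulic gradient i = (47.19 − 24.19) / 1250 = 23 / 1250 = 0.01840.
Darcy flux q = K · i = 1469 × 0.01840 = 27.03 m/day.
Seepage velocity v = q / n_e = 27.03 / 0.18 = 150.1 m/day.
Travel time t = L / v = 1250 / 150.1 = 8.325 days.

8.33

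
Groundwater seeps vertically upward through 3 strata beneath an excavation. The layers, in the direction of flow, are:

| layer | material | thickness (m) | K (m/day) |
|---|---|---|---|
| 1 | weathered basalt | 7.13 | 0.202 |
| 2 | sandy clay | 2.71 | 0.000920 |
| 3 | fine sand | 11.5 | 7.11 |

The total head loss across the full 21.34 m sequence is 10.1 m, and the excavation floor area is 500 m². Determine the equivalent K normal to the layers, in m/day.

Flow is perpendicular to layering, so the layers act in series and the equivalent K is the thickness-weighted harmonic mean.
Total thickness L = 7.13 + 2.71 + 11.5 = 21.34 m.
Σ(b_i/K_i) = 7.13/0.202 + 2.71/0.000920 + 11.5/7.11 = 2983 d.
K_eq = L / Σ(b_i/K_i) = 21.34 / 2983 = 0.007155 m/day.

0.00715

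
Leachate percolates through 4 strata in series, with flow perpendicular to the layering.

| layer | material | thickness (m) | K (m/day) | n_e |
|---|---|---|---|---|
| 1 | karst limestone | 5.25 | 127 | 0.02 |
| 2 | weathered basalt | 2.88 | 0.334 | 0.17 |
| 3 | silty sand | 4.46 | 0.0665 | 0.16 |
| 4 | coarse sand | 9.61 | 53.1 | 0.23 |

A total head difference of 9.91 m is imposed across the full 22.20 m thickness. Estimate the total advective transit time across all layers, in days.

With flow normal to the layers, continuity requires the same specific discharge q through every layer.
Σ(b_i/K_i) = 5.25/127 + 2.88/0.334 + 4.46/0.0665 + 9.61/53.1 = 75.91 d.
q = Δh / Σ(b_i/K_i) = 9.91 / 75.91 = 0.1305 m/day.
In each layer the seepage velocity is v_i = q/n_i, so the layer transit time is t_i = b_i·n_i / q:
  layer 1 (karst limestone): t_1 = 5.25 × 0.02 / 0.1305 = 0.8043 d
  layer 2 (weathered basalt): t_2 = 2.88 × 0.17 / 0.1305 = 3.750 d
  layer 3 (silty sand): t_3 = 4.46 × 0.16 / 0.1305 = 5.466 d
  layer 4 (coarse sand): t_4 = 9.61 × 0.23 / 0.1305 = 16.93 d
Total t = Σ t_i = 26.95 days.

27.0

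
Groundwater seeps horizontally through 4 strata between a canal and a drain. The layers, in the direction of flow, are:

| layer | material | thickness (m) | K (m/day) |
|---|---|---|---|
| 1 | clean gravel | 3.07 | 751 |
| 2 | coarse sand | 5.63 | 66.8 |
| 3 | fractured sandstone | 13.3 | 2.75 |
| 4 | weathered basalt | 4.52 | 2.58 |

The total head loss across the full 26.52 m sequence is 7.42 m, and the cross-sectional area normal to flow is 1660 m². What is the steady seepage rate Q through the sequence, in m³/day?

1840

Flow is perpendicular to layering, so the layers act in series and the equivalent K is the thickness-weighted harmonic mean.
Total thickness L = 3.07 + 5.63 + 13.3 + 4.52 = 26.52 m.
Σ(b_i/K_i) = 3.07/751 + 5.63/66.8 + 13.3/2.75 + 4.52/2.58 = 6.677 d.
K_eq = L / Σ(b_i/K_i) = 26.52 / 6.677 = 3.972 m/day.
Q = K_eq · A · (Δh/L) = 3.972 × 1660 × (7.42/26.52) = 1845 m³/day.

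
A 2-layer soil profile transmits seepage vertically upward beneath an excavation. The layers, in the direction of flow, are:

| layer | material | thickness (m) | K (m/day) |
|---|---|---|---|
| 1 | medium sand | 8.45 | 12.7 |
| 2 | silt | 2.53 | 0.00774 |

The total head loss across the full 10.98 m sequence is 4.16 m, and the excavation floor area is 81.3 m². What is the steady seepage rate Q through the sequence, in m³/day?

Flow is perpendicular to layering, so the layers act in series and the equivalent K is the thickness-weighted harmonic mean.
Total thickness L = 8.45 + 2.53 = 10.98 m.
Σ(b_i/K_i) = 8.45/12.7 + 2.53/0.00774 = 327.5 d.
K_eq = L / Σ(b_i/K_i) = 10.98 / 327.5 = 0.03352 m/day.
Q = K_eq · A · (Δh/L) = 0.03352 × 81.3 × (4.16/10.98) = 1.033 m³/day.

1.03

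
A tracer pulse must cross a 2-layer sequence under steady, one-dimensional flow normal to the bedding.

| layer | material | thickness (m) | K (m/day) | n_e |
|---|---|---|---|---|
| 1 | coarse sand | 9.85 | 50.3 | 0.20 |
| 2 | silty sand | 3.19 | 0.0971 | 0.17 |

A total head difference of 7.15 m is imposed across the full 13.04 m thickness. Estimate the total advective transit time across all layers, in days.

With flow normal to the layers, continuity requires the same specific discharge q through every layer.
Σ(b_i/K_i) = 9.85/50.3 + 3.19/0.0971 = 33.05 d.
q = Δh / Σ(b_i/K_i) = 7.15 / 33.05 = 0.2163 m/day.
In each layer the seepage velocity is v_i = q/n_i, so the layer transit time is t_i = b_i·n_i / q:
  layer 1 (coarse sand): t_1 = 9.85 × 0.20 / 0.2163 = 9.106 d
  layer 2 (silty sand): t_2 = 3.19 × 0.17 / 0.2163 = 2.507 d
Total t = Σ t_i = 11.61 days.

11.6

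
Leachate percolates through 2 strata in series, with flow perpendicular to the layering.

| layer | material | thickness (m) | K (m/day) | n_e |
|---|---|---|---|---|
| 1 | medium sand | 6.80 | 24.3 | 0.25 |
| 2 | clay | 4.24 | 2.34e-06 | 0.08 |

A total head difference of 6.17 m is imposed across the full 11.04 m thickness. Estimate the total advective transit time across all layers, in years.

1640

With flow normal to the layers, continuity requires the same specific discharge q through every layer.
Σ(b_i/K_i) = 6.80/24.3 + 4.24/2.34e-06 = 1.812e+06 d.
q = Δh / Σ(b_i/K_i) = 6.17 / 1.812e+06 = 3.405e-06 m/day.
In each layer the seepage velocity is v_i = q/n_i, so the layer transit time is t_i = b_i·n_i / q:
  layer 1 (medium sand): t_1 = 6.80 × 0.25 / 3.405e-06 = 4.992e+05 d
  layer 2 (clay): t_2 = 4.24 × 0.08 / 3.405e-06 = 99614 d
Total t = Σ t_i = 5.989e+05 days = 1640 years.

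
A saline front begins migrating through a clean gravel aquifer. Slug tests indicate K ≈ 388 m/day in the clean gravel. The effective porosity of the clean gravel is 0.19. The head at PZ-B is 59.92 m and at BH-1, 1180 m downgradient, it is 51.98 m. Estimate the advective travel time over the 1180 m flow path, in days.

Hydraulic gradient i = (59.92 − 51.98) / 1180 = 7.94 / 1180 = 0.006729.
Darcy flux q = K · i = 388.0 × 0.006729 = 2.611 m/day.
Seepage velocity v = q / n_e = 2.611 / 0.19 = 13.74 m/day.
Travel time t = L / v = 1180 / 13.74 = 85.87 days.

85.9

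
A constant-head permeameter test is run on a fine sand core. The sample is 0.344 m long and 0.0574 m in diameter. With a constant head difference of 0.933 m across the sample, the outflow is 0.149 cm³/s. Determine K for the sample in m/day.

Cross-sectional area A = π·(d/2)² = π × (0.0574/2)² = 0.002588 m².
Convert discharge: 0.149 cm³/s = 1.490e-07 m³/s.
Darcy's law rearranged: K = Q·L / (A·Δh) = 1.490e-07 × 0.344 / (0.002588 × 0.933) = 2.123e-05 m/s = 1.834 m/day.

1.83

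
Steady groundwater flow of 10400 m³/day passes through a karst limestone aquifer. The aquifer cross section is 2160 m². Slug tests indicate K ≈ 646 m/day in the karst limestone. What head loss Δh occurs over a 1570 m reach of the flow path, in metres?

11.7

From Q = K·A·i, i = Q / (K·A) = 10400 / (646.0 × 2160) = 0.007453.
Head loss Δh = i · L = 0.007453 × 1570 = 11.70 m.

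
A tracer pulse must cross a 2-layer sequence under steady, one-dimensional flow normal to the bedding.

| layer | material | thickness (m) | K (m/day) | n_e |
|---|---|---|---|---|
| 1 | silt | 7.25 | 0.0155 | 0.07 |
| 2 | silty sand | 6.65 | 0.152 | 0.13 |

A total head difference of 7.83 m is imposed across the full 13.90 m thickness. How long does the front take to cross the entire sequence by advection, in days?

With flow normal to the layers, continuity requires the same specific discharge q through every layer.
Σ(b_i/K_i) = 7.25/0.0155 + 6.65/0.152 = 511.5 d.
q = Δh / Σ(b_i/K_i) = 7.83 / 511.5 = 0.01531 m/day.
In each layer the seepage velocity is v_i = q/n_i, so the layer transit time is t_i = b_i·n_i / q:
  layer 1 (silt): t_1 = 7.25 × 0.07 / 0.01531 = 33.15 d
  layer 2 (silty sand): t_2 = 6.65 × 0.13 / 0.01531 = 56.47 d
Total t = Σ t_i = 89.63 days.

89.6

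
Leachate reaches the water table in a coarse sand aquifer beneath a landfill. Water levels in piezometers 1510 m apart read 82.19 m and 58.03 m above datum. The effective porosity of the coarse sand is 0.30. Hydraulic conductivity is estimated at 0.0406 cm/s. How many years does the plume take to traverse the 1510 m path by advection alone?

Convert K: 0.0406 cm/s × 864 = 35.08 m/day.
Hydraulic gradient i = (82.19 − 58.03) / 1510 = 24.16 / 1510 = 0.01600.
Darcy flux q = K · i = 35.08 × 0.01600 = 0.5613 m/day.
Seepage velocity v = q / n_e = 0.5613 / 0.30 = 1.871 m/day.
Travel time t = L / v = 1510 / 1.871 = 807.1 days = 2.210 years.

2.21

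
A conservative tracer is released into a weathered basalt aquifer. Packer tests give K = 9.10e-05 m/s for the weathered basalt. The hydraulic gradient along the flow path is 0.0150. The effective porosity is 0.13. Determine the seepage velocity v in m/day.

0.907

Convert K: 9.10e-05 m/s × 86400 = 7.862 m/day.
Hydraulic gradient i = 0.0150.
Darcy flux q = K · i = 7.862 × 0.01500 = 0.1179 m/day.
Seepage velocity v = q / n_e = 0.1179 / 0.13 = 0.9072 m/day.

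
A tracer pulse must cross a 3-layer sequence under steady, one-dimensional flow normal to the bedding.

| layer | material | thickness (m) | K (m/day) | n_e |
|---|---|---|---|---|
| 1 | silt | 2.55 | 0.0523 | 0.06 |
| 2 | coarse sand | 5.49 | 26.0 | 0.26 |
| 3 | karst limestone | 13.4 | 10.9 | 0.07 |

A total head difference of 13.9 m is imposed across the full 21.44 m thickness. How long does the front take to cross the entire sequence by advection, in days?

9.09

With flow normal to the layers, continuity requires the same specific discharge q through every layer.
Σ(b_i/K_i) = 2.55/0.0523 + 5.49/26.0 + 13.4/10.9 = 50.20 d.
q = Δh / Σ(b_i/K_i) = 13.9 / 50.20 = 0.2769 m/day.
In each layer the seepage velocity is v_i = q/n_i, so the layer transit time is t_i = b_i·n_i / q:
  layer 1 (silt): t_1 = 2.55 × 0.06 / 0.2769 = 0.5525 d
  layer 2 (coarse sand): t_2 = 5.49 × 0.26 / 0.2769 = 5.155 d
  layer 3 (karst limestone): t_3 = 13.4 × 0.07 / 0.2769 = 3.387 d
Total t = Σ t_i = 9.095 days.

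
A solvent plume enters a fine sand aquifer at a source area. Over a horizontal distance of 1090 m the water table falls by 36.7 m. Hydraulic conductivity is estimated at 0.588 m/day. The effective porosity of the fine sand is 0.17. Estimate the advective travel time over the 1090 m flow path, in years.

25.6

Hydraulic gradient i = Δh / L = 36.7 / 1090 = 0.03367.
Darcy flux q = K · i = 0.5880 × 0.03367 = 0.01980 m/day.
Seepage velocity v = q / n_e = 0.01980 / 0.17 = 0.1165 m/day.
Travel time t = L / v = 1090 / 0.1165 = 9360 days = 25.63 years.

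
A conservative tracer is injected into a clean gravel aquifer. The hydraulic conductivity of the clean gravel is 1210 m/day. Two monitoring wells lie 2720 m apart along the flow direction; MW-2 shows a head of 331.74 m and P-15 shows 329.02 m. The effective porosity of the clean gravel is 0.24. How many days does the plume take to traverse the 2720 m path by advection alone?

Hydraulic gradient i = (331.74 − 329.02) / 2720 = 2.72 / 2720 = 0.001000.
Darcy flux q = K · i = 1210 × 0.001000 = 1.210 m/day.
Seepage velocity v = q / n_e = 1.210 / 0.24 = 5.042 m/day.
Travel time t = L / v = 2720 / 5.042 = 539.5 days.

540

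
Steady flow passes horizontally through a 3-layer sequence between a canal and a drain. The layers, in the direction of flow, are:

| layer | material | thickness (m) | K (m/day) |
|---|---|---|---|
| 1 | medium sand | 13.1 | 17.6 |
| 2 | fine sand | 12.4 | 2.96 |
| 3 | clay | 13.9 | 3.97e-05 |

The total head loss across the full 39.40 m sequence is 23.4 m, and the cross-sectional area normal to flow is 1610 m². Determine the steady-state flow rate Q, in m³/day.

0.108

Flow is perpendicular to layering, so the layers act in series and the equivalent K is the thickness-weighted harmonic mean.
Total thickness L = 13.1 + 12.4 + 13.9 = 39.40 m.
Σ(b_i/K_i) = 13.1/17.6 + 12.4/2.96 + 13.9/3.97e-05 = 3.501e+05 d.
K_eq = L / Σ(b_i/K_i) = 39.40 / 3.501e+05 = 0.0001125 m/day.
Q = K_eq · A · (Δh/L) = 0.0001125 × 1610 × (23.4/39.40) = 0.1076 m³/day.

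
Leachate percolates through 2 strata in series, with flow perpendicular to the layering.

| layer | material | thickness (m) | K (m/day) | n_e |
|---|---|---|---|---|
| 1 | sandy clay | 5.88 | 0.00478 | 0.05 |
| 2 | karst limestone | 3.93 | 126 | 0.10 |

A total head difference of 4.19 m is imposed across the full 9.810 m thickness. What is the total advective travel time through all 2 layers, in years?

0.552

With flow normal to the layers, continuity requires the same specific discharge q through every layer.
Σ(b_i/K_i) = 5.88/0.00478 + 3.93/126 = 1230 d.
q = Δh / Σ(b_i/K_i) = 4.19 / 1230 = 0.003406 m/day.
In each layer the seepage velocity is v_i = q/n_i, so the layer transit time is t_i = b_i·n_i / q:
  layer 1 (sandy clay): t_1 = 5.88 × 0.05 / 0.003406 = 86.32 d
  layer 2 (karst limestone): t_2 = 3.93 × 0.10 / 0.003406 = 115.4 d
Total t = Σ t_i = 201.7 days = 0.5522 years.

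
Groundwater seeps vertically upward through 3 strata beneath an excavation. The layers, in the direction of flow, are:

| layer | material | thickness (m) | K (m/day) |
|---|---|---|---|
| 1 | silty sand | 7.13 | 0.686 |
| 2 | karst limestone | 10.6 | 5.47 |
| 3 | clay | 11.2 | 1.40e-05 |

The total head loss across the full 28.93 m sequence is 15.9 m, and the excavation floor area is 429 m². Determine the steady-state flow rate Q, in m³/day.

Flow is perpendicular to layering, so the layers act in series and the equivalent K is the thickness-weighted harmonic mean.
Total thickness L = 7.13 + 10.6 + 11.2 = 28.93 m.
Σ(b_i/K_i) = 7.13/0.686 + 10.6/5.47 + 11.2/1.40e-05 = 8.000e+05 d.
K_eq = L / Σ(b_i/K_i) = 28.93 / 8.000e+05 = 3.616e-05 m/day.
Q = K_eq · A · (Δh/L) = 3.616e-05 × 429 × (15.9/28.93) = 0.008526 m³/day.

0.00853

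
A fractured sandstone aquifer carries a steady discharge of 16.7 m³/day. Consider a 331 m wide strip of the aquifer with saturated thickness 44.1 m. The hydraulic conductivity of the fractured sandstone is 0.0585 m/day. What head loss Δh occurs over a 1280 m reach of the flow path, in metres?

Cross-sectional area A = 331 × 44.1 = 14597 m².
From Q = K·A·i, i = Q / (K·A) = 16.7 / (0.05850 × 14597) = 0.01956.
Head loss Δh = i · L = 0.01956 × 1280 = 25.03 m.

25.0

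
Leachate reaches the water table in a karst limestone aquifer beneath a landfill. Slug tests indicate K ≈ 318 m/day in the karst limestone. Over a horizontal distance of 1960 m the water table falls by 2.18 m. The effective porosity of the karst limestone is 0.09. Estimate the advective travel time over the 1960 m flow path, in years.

1.37

Hydraulic gradient i = Δh / L = 2.18 / 1960 = 0.001112.
Darcy flux q = K · i = 318.0 × 0.001112 = 0.3537 m/day.
Seepage velocity v = q / n_e = 0.3537 / 0.09 = 3.930 m/day.
Travel time t = L / v = 1960 / 3.930 = 498.7 days = 1.365 years.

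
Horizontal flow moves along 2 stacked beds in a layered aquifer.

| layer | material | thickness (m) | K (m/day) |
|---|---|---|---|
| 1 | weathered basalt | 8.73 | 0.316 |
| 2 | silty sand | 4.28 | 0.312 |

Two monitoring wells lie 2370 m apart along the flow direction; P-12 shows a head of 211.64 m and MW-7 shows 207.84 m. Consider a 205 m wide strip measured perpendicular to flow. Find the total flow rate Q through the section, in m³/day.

Flow is parallel to layering, so each bed carries its own Darcy discharge and the transmissivities add.
Σ(K_i·b_i) = 0.316×8.73 + 0.312×4.28 = 4.094 m²/day.
Hydraulic gradient i = (211.64 − 207.84) / 2370 = 3.8 / 2370 = 0.001603.
Q = Σ(K_i·b_i) · W · i = 4.094 × 205 × 0.001603 = 1.346 m³/day.

1.35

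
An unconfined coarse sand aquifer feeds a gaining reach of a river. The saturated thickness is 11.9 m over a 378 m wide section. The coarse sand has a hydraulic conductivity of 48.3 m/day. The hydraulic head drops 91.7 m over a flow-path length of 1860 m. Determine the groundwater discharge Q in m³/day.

10700

Cross-sectional area A = 378 × 11.9 = 4498 m².
Hydraulic gradient i = Δh / L = 91.7 / 1860 = 0.04930.
Darcy's law: Q = K · A · i = 48.30 × 4498 × 0.04930 = 10711 m³/day.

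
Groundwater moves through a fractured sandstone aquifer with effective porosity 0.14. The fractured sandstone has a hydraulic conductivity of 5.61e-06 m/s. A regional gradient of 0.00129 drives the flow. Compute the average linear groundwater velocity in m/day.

Convert K: 5.61e-06 m/s × 86400 = 0.4847 m/day.
Hydraulic gradient i = 0.00129.
Darcy flux q = K · i = 0.4847 × 0.001290 = 0.0006253 m/day.
Seepage velocity v = q / n_e = 0.0006253 / 0.14 = 0.004466 m/day.

0.00447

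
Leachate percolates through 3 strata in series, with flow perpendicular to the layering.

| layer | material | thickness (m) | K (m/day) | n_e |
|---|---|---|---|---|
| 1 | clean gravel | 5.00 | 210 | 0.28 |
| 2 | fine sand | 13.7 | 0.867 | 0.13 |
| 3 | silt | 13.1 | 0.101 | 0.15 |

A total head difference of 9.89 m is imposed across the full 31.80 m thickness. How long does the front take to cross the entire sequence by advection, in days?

75.7

With flow normal to the layers, continuity requires the same specific discharge q through every layer.
Σ(b_i/K_i) = 5.00/210 + 13.7/0.867 + 13.1/0.101 = 145.5 d.
q = Δh / Σ(b_i/K_i) = 9.89 / 145.5 = 0.06796 m/day.
In each layer the seepage velocity is v_i = q/n_i, so the layer transit time is t_i = b_i·n_i / q:
  layer 1 (clean gravel): t_1 = 5.00 × 0.28 / 0.06796 = 20.60 d
  layer 2 (fine sand): t_2 = 13.7 × 0.13 / 0.06796 = 26.21 d
  layer 3 (silt): t_3 = 13.1 × 0.15 / 0.06796 = 28.91 d
Total t = Σ t_i = 75.72 days.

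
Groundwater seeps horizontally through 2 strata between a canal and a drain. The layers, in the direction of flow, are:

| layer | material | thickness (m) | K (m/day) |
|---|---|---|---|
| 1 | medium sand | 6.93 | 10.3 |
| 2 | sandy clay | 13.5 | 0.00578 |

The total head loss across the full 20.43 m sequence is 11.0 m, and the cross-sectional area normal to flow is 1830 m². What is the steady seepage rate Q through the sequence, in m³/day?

Flow is perpendicular to layering, so the layers act in series and the equivalent K is the thickness-weighted harmonic mean.
Total thickness L = 6.93 + 13.5 = 20.43 m.
Σ(b_i/K_i) = 6.93/10.3 + 13.5/0.00578 = 2336 d.
K_eq = L / Σ(b_i/K_i) = 20.43 / 2336 = 0.008745 m/day.
Q = K_eq · A · (Δh/L) = 0.008745 × 1830 × (11.0/20.43) = 8.616 m³/day.

8.62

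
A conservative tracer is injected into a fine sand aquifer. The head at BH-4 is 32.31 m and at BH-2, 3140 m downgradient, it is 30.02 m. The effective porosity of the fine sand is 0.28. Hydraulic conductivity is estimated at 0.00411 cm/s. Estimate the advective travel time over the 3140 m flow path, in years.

929

Convert K: 0.00411 cm/s × 864 = 3.551 m/day.
Hydraulic gradient i = (32.31 − 30.02) / 3140 = 2.29 / 3140 = 0.0007293.
Darcy flux q = K · i = 3.551 × 0.0007293 = 0.002590 m/day.
Seepage velocity v = q / n_e = 0.002590 / 0.28 = 0.009249 m/day.
Travel time t = L / v = 3140 / 0.009249 = 3.395e+05 days = 929.5 years.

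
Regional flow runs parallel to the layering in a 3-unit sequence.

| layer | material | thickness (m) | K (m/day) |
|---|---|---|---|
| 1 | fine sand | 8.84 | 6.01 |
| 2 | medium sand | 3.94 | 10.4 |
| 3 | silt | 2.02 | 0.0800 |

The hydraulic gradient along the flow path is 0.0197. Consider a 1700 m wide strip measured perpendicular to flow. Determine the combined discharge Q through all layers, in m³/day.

Flow is parallel to layering, so each bed carries its own Darcy discharge and the transmissivities add.
Σ(K_i·b_i) = 6.01×8.84 + 10.4×3.94 + 0.0800×2.02 = 94.27 m²/day.
Hydraulic gradient i = 0.0197.
Q = Σ(K_i·b_i) · W · i = 94.27 × 1700 × 0.01970 = 3157 m³/day.

3160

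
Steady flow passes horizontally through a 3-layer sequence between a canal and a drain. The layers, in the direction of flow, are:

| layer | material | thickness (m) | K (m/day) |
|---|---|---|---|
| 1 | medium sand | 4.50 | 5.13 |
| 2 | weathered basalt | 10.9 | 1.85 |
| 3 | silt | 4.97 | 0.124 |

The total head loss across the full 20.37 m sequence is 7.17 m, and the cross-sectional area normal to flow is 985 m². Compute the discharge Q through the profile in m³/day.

Flow is perpendicular to layering, so the layers act in series and the equivalent K is the thickness-weighted harmonic mean.
Total thickness L = 4.50 + 10.9 + 4.97 = 20.37 m.
Σ(b_i/K_i) = 4.50/5.13 + 10.9/1.85 + 4.97/0.124 = 46.85 d.
K_eq = L / Σ(b_i/K_i) = 20.37 / 46.85 = 0.4348 m/day.
Q = K_eq · A · (Δh/L) = 0.4348 × 985 × (7.17/20.37) = 150.7 m³/day.

151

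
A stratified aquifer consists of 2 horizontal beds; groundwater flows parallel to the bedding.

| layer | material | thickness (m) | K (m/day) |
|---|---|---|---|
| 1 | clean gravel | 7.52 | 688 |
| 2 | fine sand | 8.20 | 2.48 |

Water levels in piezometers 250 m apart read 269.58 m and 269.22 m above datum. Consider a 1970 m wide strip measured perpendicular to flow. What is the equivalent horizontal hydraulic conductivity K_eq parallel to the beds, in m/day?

330

Flow is parallel to layering, so each bed carries its own Darcy discharge and the transmissivities add.
Σ(K_i·b_i) = 688×7.52 + 2.48×8.20 = 5194 m²/day.
Total thickness b = 15.72 m, so K_eq = Σ(K_i·b_i)/b = 330.4 m/day.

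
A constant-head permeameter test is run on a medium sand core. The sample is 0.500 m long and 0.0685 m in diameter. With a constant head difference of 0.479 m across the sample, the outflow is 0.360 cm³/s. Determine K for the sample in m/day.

Cross-sectional area A = π·(d/2)² = π × (0.0685/2)² = 0.003685 m².
Convert discharge: 0.360 cm³/s = 3.600e-07 m³/s.
Darcy's law rearranged: K = Q·L / (A·Δh) = 3.600e-07 × 0.500 / (0.003685 × 0.479) = 0.0001020 m/s = 8.810 m/day.

8.81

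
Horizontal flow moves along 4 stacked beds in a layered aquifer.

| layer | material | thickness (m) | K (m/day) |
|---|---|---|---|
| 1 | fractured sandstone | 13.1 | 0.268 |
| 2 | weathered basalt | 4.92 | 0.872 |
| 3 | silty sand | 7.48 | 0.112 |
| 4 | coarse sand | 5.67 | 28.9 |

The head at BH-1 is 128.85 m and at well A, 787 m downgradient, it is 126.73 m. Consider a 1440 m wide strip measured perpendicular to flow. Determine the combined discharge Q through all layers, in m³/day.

Flow is parallel to layering, so each bed carries its own Darcy discharge and the transmissivities add.
Σ(K_i·b_i) = 0.268×13.1 + 0.872×4.92 + 0.112×7.48 + 28.9×5.67 = 172.5 m²/day.
Hydraulic gradient i = (128.85 − 126.73) / 787 = 2.12 / 787 = 0.002694.
Q = Σ(K_i·b_i) · W · i = 172.5 × 1440 × 0.002694 = 669.1 m³/day.

669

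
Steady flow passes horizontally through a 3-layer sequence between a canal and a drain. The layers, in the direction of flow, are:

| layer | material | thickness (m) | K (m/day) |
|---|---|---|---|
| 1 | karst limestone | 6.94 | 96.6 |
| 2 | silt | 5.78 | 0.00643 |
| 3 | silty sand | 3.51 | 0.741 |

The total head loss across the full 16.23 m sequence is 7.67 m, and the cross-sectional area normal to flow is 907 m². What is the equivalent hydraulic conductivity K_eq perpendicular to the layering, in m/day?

Flow is perpendicular to layering, so the layers act in series and the equivalent K is the thickness-weighted harmonic mean.
Total thickness L = 6.94 + 5.78 + 3.51 = 16.23 m.
Σ(b_i/K_i) = 6.94/96.6 + 5.78/0.00643 + 3.51/0.741 = 903.7 d.
K_eq = L / Σ(b_i/K_i) = 16.23 / 903.7 = 0.01796 m/day.

0.0180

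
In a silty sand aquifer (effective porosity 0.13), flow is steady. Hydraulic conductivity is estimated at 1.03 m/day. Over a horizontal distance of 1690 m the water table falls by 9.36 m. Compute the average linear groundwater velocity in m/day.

0.0439

Hydraulic gradient i = Δh / L = 9.36 / 1690 = 0.005538.
Darcy flux q = K · i = 1.030 × 0.005538 = 0.005705 m/day.
Seepage velocity v = q / n_e = 0.005705 / 0.13 = 0.04388 m/day.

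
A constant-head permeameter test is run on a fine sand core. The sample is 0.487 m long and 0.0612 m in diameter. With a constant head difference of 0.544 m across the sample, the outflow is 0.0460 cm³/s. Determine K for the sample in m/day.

1.21

Cross-sectional area A = π·(d/2)² = π × (0.0612/2)² = 0.002942 m².
Convert discharge: 0.0460 cm³/s = 4.600e-08 m³/s.
Darcy's law rearranged: K = Q·L / (A·Δh) = 4.600e-08 × 0.487 / (0.002942 × 0.544) = 1.400e-05 m/s = 1.210 m/day.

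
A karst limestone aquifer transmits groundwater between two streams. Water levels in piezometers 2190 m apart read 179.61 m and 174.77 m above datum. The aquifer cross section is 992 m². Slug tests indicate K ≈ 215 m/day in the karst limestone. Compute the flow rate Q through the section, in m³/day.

Hydraulic gradient i = (179.61 − 174.77) / 2190 = 4.84 / 2190 = 0.002210.
Darcy's law: Q = K · A · i = 215.0 × 992.0 × 0.002210 = 471.4 m³/day.

471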